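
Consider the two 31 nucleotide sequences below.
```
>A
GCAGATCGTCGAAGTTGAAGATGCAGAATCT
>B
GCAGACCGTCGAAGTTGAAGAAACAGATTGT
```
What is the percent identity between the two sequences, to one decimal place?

83.9%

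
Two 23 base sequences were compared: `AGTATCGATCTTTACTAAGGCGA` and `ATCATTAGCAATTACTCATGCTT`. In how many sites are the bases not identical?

Comparing position by position, 12 sites differ: 2 (G/T), 3 (T/C), 6 (C/T), 7 (G/A), 8 (A/G), 9 (T/C), 10 (C/A), 11 (T/A), 17 (A/C), 19 (G/T), 22 (G/T), 23 (A/T).

12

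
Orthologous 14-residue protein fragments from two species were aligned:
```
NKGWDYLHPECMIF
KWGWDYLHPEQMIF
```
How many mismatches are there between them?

The sequences differ at residues 1, 2, 11 (1-based) — 3 in total.

3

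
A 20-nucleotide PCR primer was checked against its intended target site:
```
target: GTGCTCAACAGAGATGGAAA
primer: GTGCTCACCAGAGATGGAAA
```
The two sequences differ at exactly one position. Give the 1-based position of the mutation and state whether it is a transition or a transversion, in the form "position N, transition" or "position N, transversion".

position 8, transversion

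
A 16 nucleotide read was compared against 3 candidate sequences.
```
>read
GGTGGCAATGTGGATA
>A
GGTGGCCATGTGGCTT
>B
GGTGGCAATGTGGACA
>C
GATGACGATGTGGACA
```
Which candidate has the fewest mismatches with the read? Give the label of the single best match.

B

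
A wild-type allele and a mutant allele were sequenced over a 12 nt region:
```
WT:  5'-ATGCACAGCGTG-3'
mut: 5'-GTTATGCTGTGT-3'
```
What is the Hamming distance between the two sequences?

11

The sequences differ at bases 1, 3, 4, 5, 6, 7, 8, 9, 10, 11, 12 (1-based) — 11 in total.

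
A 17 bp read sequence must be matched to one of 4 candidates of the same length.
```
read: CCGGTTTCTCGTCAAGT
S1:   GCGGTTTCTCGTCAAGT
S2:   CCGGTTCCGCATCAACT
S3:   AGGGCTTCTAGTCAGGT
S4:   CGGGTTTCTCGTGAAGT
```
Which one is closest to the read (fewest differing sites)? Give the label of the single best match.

S1

Hamming distances to read — S1: 1; S2: 4; S3: 5; S4: 2.
Smallest is S1 with 1 mismatch.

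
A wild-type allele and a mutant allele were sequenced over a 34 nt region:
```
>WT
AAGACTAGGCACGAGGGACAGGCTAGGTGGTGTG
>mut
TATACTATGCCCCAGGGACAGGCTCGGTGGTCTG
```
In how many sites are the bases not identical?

The sequences differ at sites 1, 3, 8, 11, 13, 25, 32 (1-based) — 7 in total.

7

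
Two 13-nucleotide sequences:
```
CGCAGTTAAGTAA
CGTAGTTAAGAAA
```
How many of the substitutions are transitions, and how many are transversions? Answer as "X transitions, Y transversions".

Mismatches (1-based):
position 3: C→T (pyrimidine→pyrimidine, transition)
position 11: T→A (pyrimidine→purine, transversion)

1 transition, 1 transversion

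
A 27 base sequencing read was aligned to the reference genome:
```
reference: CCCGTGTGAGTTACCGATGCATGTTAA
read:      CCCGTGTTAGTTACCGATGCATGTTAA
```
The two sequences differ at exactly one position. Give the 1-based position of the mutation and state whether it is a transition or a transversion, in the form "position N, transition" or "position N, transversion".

position 8, transversion

The sequences differ only at position 8: G→T (purine→pyrimidine), a transversion.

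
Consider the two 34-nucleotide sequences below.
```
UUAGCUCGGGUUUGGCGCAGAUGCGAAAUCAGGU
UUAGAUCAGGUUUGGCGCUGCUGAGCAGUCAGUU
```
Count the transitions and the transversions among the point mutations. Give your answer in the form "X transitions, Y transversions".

Mismatches (1-based):
base 5: C→A (pyrimidine→purine, transversion)
base 8: G→A (purine→purine, transition)
base 19: A→U (purine→pyrimidine, transversion)
base 21: A→C (purine→pyrimidine, transversion)
base 24: C→A (pyrimidine→purine, transversion)
base 26: A→C (purine→pyrimidine, transversion)
base 28: A→G (purine→purine, transition)
base 33: G→U (purine→pyrimidine, transversion)

2 transitions, 6 transversions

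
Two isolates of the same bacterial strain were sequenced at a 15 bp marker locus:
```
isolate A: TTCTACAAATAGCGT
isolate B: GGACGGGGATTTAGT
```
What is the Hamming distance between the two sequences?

11

Comparing position by position, 11 positions differ: 1 (T/G), 2 (T/G), 3 (C/A), 4 (T/C), 5 (A/G), 6 (C/G), 7 (A/G), 8 (A/G), 11 (A/T), 12 (G/T), 13 (C/A).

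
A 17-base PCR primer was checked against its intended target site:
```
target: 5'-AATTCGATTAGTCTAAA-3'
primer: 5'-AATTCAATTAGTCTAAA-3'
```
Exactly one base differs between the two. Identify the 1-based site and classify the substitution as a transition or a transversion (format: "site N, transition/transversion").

site 6, transition

Site 6 changes G→A. G is a purine and A is a purine, so this is a transition.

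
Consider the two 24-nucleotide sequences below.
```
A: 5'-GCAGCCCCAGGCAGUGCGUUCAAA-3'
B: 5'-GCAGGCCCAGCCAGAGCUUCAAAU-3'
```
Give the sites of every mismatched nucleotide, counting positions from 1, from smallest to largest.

5, 11, 15, 18, 20, 21, 24

Scanning 1-based: 5: C/G; 11: G/C; 15: U/A; 18: G/U; 20: U/C; 21: C/A; 24: A/U.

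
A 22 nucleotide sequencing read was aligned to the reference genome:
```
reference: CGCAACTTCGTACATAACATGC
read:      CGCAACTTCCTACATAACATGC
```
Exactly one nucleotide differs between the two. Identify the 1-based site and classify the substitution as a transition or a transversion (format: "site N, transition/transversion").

site 10, transversion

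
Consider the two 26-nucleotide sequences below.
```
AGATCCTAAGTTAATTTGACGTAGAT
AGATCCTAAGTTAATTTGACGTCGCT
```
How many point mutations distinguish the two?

2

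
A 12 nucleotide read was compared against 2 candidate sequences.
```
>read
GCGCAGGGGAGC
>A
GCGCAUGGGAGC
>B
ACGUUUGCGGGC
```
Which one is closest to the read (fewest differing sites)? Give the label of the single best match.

A differs at 1 site; B differs at 6 sites. The closest is A.

A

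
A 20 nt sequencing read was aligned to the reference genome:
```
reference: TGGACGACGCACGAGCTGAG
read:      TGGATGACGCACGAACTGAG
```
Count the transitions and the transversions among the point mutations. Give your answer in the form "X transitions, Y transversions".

Transitions (purine↔purine or pyrimidine↔pyrimidine): 5 C→T, 15 G→A.
Transversions (purine↔pyrimidine): none.

2 transitions, 0 transversions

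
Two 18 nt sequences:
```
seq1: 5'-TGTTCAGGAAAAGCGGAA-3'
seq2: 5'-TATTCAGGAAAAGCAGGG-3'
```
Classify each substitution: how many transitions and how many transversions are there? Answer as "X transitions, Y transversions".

4 transitions, 0 transversions

Transitions (purine↔purine or pyrimidine↔pyrimidine): 2 G→A, 15 G→A, 17 A→G, 18 A→G.
Transversions (purine↔pyrimidine): none.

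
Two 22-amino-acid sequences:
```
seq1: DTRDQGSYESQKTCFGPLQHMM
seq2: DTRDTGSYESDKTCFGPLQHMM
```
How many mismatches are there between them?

2

The sequences differ at residues 5, 11 (1-based) — 2 in total.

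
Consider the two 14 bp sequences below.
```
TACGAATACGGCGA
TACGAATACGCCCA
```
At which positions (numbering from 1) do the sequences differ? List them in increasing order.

Scanning 1-based: 11: G/C; 13: G/C.

11, 13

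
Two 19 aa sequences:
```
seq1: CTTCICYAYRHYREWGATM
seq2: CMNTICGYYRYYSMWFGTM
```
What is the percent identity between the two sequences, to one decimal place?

10 positions differ (2, 3, 4, 7, 8, 11, 13, 14, 16, 17), so 9 of 19 match: 9/19 = 47.37%.

47.4%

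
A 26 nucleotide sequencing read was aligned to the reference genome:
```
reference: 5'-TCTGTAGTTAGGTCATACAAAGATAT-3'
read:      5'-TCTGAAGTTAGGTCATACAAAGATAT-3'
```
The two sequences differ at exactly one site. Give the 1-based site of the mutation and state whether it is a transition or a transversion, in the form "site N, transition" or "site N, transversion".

site 5, transversion

The sequences differ only at site 5: T→A (pyrimidine→purine), a transversion.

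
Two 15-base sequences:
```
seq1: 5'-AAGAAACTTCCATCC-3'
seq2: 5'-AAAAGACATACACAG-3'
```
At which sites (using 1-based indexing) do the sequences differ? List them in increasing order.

3, 5, 8, 10, 13, 14, 15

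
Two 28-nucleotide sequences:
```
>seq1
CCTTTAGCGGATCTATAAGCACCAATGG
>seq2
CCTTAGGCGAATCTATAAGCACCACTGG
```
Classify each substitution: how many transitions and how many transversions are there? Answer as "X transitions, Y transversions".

Transitions (purine↔purine or pyrimidine↔pyrimidine): 6 A→G, 10 G→A.
Transversions (purine↔pyrimidine): 5 T→A, 25 A→C.

2 transitions, 2 transversions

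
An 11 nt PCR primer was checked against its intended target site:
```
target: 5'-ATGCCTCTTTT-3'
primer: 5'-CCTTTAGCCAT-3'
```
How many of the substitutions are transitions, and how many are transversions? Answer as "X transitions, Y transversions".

5 transitions, 5 transversions

Mismatches (1-based):
base 1: A→C (purine→pyrimidine, transversion)
base 2: T→C (pyrimidine→pyrimidine, transition)
base 3: G→T (purine→pyrimidine, transversion)
base 4: C→T (pyrimidine→pyrimidine, transition)
base 5: C→T (pyrimidine→pyrimidine, transition)
base 6: T→A (pyrimidine→purine, transversion)
base 7: C→G (pyrimidine→purine, transversion)
base 8: T→C (pyrimidine→pyrimidine, transition)
base 9: T→C (pyrimidine→pyrimidine, transition)
base 10: T→A (pyrimidine→purine, transversion)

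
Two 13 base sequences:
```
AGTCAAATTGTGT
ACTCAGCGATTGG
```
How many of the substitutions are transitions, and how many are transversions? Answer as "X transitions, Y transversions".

Mismatches (1-based):
position 2: G→C (purine→pyrimidine, transversion)
position 6: A→G (purine→purine, transition)
position 7: A→C (purine→pyrimidine, transversion)
position 8: T→G (pyrimidine→purine, transversion)
position 9: T→A (pyrimidine→purine, transversion)
position 10: G→T (purine→pyrimidine, transversion)
position 13: T→G (pyrimidine→purine, transversion)

1 transition, 6 transversions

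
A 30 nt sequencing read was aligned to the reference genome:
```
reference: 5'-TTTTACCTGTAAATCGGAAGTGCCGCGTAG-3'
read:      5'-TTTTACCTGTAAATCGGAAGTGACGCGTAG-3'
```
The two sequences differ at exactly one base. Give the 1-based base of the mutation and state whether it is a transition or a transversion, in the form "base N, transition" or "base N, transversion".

The sequences differ only at base 23: C→A (pyrimidine→purine), a transversion.

base 23, transversion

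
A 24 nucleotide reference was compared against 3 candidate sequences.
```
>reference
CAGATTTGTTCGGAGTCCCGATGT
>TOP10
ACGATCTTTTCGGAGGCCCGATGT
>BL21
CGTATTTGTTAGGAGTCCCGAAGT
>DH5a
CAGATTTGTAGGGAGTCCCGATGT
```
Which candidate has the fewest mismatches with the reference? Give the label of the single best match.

Hamming distances to reference — TOP10: 5; BL21: 4; DH5a: 2.
Smallest is DH5a with 2 mismatches.

DH5a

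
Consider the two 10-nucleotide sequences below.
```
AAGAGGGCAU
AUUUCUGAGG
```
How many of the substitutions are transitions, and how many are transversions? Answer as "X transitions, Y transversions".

1 transition, 7 transversions

Mismatches (1-based):
base 2: A→U (purine→pyrimidine, transversion)
base 3: G→U (purine→pyrimidine, transversion)
base 4: A→U (purine→pyrimidine, transversion)
base 5: G→C (purine→pyrimidine, transversion)
base 6: G→U (purine→pyrimidine, transversion)
base 8: C→A (pyrimidine→purine, transversion)
base 9: A→G (purine→purine, transition)
base 10: U→G (pyrimidine→purine, transversion)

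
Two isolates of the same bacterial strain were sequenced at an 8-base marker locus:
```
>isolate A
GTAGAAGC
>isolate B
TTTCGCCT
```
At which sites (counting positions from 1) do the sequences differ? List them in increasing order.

1, 3, 4, 5, 6, 7, 8

Scanning 1-based: 1: G/T; 3: A/T; 4: G/C; 5: A/G; 6: A/C; 7: G/C; 8: C/T.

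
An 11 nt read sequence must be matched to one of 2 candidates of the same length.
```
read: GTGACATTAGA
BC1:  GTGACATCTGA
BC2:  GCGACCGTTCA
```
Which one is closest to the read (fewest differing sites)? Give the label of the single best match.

BC1

Hamming distances to read — BC1: 2; BC2: 5.
Smallest is BC1 with 2 mismatches.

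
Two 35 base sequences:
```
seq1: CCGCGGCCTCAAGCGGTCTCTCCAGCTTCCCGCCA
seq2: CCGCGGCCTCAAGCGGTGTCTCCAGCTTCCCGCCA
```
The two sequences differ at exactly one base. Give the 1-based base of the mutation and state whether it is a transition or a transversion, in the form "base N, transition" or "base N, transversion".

The sequences differ only at base 18: C→G (pyrimidine→purine), a transversion.

base 18, transversion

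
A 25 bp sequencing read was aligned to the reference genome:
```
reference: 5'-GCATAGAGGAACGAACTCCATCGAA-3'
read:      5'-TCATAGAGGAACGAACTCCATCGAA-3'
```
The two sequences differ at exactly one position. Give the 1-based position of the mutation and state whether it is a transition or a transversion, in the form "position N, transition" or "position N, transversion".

The sequences differ only at position 1: G→T (purine→pyrimidine), a transversion.

position 1, transversion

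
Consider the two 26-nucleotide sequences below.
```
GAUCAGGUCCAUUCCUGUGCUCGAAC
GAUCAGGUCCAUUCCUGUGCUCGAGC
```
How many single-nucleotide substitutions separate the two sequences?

1

Comparing position by position, 1 position differs: 25 (A/G).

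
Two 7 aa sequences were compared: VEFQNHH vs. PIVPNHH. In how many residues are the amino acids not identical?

The sequences differ at residues 1, 2, 3, 4 (1-based) — 4 in total.

4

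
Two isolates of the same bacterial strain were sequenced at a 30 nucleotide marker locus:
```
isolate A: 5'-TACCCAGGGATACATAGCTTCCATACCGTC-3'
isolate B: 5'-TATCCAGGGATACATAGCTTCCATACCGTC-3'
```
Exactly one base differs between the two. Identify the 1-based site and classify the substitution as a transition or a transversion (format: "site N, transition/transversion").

Site 3 changes C→T. C is a pyrimidine and T is a pyrimidine, so this is a transition.

site 3, transition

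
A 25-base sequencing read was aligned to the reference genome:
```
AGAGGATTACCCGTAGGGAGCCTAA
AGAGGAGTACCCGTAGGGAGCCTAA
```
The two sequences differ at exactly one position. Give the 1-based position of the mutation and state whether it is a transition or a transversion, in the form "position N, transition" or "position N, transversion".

position 7, transversion

Position 7 changes T→G. T is a pyrimidine and G is a purine, so this is a transversion.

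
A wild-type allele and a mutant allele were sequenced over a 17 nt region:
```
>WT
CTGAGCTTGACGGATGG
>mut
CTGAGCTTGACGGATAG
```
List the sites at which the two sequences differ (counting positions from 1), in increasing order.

16

Scanning 1-based: 16: G/A.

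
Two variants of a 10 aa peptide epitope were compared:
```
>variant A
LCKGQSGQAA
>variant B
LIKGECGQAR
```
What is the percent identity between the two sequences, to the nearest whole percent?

4 positions differ (2, 5, 6, 10), so 6 of 10 match: 6/10 = 60%.

60%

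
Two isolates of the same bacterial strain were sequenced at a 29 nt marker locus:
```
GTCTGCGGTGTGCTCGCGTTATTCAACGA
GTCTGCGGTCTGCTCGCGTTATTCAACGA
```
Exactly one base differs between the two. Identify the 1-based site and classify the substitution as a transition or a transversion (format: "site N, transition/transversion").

site 10, transversion

The sequences differ only at site 10: G→C (purine→pyrimidine), a transversion.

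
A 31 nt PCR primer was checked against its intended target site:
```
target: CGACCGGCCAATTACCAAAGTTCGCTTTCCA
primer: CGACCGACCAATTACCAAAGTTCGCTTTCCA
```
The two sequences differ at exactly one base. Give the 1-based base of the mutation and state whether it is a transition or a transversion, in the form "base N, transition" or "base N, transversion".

The sequences differ only at base 7: G→A (purine→purine), a transition.

base 7, transition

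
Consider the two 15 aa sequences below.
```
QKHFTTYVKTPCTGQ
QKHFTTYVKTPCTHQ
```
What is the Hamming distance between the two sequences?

1

Comparing position by position, 1 position differs: 14 (G/H).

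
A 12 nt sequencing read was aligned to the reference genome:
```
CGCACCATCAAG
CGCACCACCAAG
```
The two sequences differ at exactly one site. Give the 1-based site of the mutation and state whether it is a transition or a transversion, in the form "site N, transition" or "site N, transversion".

site 8, transition

The sequences differ only at site 8: T→C (pyrimidine→pyrimidine), a transition.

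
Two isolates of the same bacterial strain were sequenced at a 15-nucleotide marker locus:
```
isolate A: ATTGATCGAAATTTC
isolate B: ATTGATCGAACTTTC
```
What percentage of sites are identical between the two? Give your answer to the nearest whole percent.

Mismatch at position 11 (1-based): 1 of 15.
Identical positions: 14/15 = 93.33% → 93%.

93%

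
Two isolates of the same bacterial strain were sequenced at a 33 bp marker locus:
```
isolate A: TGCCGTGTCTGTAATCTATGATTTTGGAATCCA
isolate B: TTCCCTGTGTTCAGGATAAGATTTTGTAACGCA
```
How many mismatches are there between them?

12

Comparing position by position, 12 positions differ: 2 (G/T), 5 (G/C), 9 (C/G), 11 (G/T), 12 (T/C), 14 (A/G), 15 (T/G), 16 (C/A), 19 (T/A), 27 (G/T), 30 (T/C), 31 (C/G).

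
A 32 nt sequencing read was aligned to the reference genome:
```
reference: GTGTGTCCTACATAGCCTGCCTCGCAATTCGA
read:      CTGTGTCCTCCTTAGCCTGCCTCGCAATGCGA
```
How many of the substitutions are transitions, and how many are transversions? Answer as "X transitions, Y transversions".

Mismatches (1-based):
site 1: G→C (purine→pyrimidine, transversion)
site 10: A→C (purine→pyrimidine, transversion)
site 12: A→T (purine→pyrimidine, transversion)
site 29: T→G (pyrimidine→purine, transversion)

0 transitions, 4 transversions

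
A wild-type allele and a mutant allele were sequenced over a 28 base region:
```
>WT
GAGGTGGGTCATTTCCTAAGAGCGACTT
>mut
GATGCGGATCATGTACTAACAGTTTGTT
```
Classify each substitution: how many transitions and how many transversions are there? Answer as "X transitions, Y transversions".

3 transitions, 7 transversions

Transitions (purine↔purine or pyrimidine↔pyrimidine): 5 T→C, 8 G→A, 23 C→T.
Transversions (purine↔pyrimidine): 3 G→T, 13 T→G, 15 C→A, 20 G→C, 24 G→T, 25 A→T, 26 C→G.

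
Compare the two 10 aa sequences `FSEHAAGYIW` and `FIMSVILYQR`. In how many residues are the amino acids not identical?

8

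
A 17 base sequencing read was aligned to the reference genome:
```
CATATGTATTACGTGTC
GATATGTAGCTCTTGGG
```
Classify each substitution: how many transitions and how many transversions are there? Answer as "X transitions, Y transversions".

1 transition, 6 transversions

Transitions (purine↔purine or pyrimidine↔pyrimidine): 10 T→C.
Transversions (purine↔pyrimidine): 1 C→G, 9 T→G, 11 A→T, 13 G→T, 16 T→G, 17 C→G.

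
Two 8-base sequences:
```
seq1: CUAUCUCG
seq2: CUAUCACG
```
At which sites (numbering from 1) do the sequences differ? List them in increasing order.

Scanning 1-based: 6: U/A.

6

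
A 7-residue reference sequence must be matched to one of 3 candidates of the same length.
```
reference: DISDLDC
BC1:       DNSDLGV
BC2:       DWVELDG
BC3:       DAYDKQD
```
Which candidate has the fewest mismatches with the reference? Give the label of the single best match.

BC1 differs at 3 positions; BC2 differs at 4 positions; BC3 differs at 5 positions. The closest is BC1.

BC1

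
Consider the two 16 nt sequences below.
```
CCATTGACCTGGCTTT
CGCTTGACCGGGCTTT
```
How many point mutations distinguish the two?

3

Comparing position by position, 3 bases differ: 2 (C/G), 3 (A/C), 10 (T/G).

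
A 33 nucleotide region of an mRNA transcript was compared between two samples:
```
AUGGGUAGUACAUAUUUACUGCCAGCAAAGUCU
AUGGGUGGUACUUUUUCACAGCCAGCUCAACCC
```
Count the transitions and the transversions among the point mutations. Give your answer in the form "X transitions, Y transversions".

5 transitions, 5 transversions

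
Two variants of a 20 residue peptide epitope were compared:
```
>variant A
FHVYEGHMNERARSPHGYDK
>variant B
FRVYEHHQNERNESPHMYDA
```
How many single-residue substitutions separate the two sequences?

7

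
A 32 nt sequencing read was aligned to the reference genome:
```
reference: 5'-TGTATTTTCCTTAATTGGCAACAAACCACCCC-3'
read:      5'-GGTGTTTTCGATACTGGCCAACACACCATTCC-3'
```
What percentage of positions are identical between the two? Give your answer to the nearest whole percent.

Mismatches at positions 1, 4, 10, 11, 14, 16, 18, 24, 29, 30 (1-based): 10 of 32.
Identical positions: 22/32 = 68.75% → 69%.

69%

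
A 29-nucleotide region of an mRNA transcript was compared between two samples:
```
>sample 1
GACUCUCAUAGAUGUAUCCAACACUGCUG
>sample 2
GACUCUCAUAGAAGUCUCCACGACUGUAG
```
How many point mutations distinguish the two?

Comparing position by position, 6 bases differ: 13 (U/A), 16 (A/C), 21 (A/C), 22 (C/G), 27 (C/U), 28 (U/A).

6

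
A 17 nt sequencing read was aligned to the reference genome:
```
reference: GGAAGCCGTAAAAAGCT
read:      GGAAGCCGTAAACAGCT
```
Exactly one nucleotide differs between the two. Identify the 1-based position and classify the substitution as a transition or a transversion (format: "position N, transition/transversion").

position 13, transversion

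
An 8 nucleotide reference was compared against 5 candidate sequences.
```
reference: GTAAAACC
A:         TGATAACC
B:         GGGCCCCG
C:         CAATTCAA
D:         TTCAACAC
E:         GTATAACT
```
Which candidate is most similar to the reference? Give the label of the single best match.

E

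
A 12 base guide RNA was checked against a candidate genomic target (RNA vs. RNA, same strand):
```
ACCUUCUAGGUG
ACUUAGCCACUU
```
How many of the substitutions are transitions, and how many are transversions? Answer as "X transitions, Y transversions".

3 transitions, 5 transversions

Transitions (purine↔purine or pyrimidine↔pyrimidine): 3 C→U, 7 U→C, 9 G→A.
Transversions (purine↔pyrimidine): 5 U→A, 6 C→G, 8 A→C, 10 G→C, 12 G→U.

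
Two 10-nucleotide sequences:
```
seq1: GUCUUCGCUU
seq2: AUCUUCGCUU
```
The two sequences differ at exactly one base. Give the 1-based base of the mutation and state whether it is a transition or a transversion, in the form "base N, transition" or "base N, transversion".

base 1, transition

The sequences differ only at base 1: G→A (purine→purine), a transition.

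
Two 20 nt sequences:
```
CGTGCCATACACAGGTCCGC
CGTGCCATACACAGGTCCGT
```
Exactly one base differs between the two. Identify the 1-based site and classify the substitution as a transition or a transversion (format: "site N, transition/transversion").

The sequences differ only at site 20: C→T (pyrimidine→pyrimidine), a transition.

site 20, transition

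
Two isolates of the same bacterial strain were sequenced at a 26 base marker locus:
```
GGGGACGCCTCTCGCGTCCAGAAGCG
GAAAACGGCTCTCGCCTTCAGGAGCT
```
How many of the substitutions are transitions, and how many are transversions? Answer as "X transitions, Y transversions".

Transitions (purine↔purine or pyrimidine↔pyrimidine): 2 G→A, 3 G→A, 4 G→A, 18 C→T, 22 A→G.
Transversions (purine↔pyrimidine): 8 C→G, 16 G→C, 26 G→T.

5 transitions, 3 transversions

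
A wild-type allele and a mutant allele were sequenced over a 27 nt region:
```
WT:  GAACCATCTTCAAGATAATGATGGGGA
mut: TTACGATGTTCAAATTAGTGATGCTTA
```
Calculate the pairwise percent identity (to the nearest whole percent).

63%

Mismatches at positions 1, 2, 5, 8, 14, 15, 18, 24, 25, 26 (1-based): 10 of 27.
Identical positions: 17/27 = 62.96% → 63%.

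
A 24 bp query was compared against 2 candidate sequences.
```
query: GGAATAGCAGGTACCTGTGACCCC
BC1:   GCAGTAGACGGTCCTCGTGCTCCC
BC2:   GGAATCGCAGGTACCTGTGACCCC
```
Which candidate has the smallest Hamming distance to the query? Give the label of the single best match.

BC1 differs at 9 bases; BC2 differs at 1 base. The closest is BC2.

BC2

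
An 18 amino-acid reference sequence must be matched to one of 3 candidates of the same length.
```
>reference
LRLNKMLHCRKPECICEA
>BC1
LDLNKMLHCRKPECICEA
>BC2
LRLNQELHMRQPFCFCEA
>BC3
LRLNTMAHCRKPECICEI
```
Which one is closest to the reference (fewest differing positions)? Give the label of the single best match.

Hamming distances to reference — BC1: 1; BC2: 6; BC3: 3.
Smallest is BC1 with 1 mismatch.

BC1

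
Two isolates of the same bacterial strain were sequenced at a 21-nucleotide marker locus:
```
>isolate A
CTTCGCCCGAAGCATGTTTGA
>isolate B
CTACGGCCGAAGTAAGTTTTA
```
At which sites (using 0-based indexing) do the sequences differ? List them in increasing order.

2, 5, 12, 14, 19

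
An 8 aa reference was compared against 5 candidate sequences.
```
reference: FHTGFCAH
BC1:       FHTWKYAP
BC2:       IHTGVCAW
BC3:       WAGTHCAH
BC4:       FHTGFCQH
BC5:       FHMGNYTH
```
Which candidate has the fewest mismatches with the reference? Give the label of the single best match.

BC4

BC1 differs at 4 positions; BC2 differs at 3 positions; BC3 differs at 5 positions; BC4 differs at 1 position; BC5 differs at 4 positions. The closest is BC4.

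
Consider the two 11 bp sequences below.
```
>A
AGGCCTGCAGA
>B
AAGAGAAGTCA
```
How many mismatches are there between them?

Comparing position by position, 8 bases differ: 2 (G/A), 4 (C/A), 5 (C/G), 6 (T/A), 7 (G/A), 8 (C/G), 9 (A/T), 10 (G/C).

8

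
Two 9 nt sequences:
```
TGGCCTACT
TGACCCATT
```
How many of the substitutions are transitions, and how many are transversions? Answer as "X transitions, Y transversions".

3 transitions, 0 transversions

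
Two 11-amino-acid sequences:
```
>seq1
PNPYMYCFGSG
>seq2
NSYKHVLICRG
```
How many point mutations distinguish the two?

Comparing position by position, 10 residues differ: 1 (P/N), 2 (N/S), 3 (P/Y), 4 (Y/K), 5 (M/H), 6 (Y/V), 7 (C/L), 8 (F/I), 9 (G/C), 10 (S/R).

10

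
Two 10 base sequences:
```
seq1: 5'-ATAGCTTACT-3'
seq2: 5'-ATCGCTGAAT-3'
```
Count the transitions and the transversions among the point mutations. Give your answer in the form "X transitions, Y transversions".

0 transitions, 3 transversions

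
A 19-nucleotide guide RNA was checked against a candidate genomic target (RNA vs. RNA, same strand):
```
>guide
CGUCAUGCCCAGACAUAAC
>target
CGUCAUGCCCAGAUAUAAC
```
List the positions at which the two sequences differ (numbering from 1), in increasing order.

Differences at position 14 (C→U).

14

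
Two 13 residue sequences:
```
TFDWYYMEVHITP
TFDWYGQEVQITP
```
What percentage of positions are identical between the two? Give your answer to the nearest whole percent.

77%

3 positions differ (6, 7, 10), so 10 of 13 match: 10/13 = 76.92%.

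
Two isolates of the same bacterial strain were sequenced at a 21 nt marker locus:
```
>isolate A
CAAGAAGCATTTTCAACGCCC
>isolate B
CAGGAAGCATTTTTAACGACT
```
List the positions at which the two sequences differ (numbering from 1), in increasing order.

3, 14, 19, 21

Differences at position 3 (A→G), position 14 (C→T), position 19 (C→A), position 21 (C→T).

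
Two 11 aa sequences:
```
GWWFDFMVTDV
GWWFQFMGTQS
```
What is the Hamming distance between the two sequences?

Comparing position by position, 4 positions differ: 5 (D/Q), 8 (V/G), 10 (D/Q), 11 (V/S).

4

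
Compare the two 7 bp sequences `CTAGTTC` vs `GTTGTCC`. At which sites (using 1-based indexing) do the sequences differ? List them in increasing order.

1, 3, 6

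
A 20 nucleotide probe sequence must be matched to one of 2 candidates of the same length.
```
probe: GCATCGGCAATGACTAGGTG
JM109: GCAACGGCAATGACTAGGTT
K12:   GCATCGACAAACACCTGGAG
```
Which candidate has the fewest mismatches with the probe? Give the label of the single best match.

JM109

Hamming distances to probe — JM109: 2; K12: 6.
Smallest is JM109 with 2 mismatches.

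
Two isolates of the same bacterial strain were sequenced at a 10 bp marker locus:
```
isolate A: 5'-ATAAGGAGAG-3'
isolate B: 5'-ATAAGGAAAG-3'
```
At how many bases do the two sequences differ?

1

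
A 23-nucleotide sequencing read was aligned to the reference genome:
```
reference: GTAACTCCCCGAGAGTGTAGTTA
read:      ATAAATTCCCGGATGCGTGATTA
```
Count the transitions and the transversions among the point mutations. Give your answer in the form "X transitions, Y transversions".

7 transitions, 2 transversions

Transitions (purine↔purine or pyrimidine↔pyrimidine): 1 G→A, 7 C→T, 12 A→G, 13 G→A, 16 T→C, 19 A→G, 20 G→A.
Transversions (purine↔pyrimidine): 5 C→A, 14 A→T.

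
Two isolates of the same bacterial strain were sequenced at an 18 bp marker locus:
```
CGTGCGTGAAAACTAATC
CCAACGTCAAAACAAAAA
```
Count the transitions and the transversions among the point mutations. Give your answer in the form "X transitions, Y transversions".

1 transition, 6 transversions

Mismatches (1-based):
position 2: G→C (purine→pyrimidine, transversion)
position 3: T→A (pyrimidine→purine, transversion)
position 4: G→A (purine→purine, transition)
position 8: G→C (purine→pyrimidine, transversion)
position 14: T→A (pyrimidine→purine, transversion)
position 17: T→A (pyrimidine→purine, transversion)
position 18: C→A (pyrimidine→purine, transversion)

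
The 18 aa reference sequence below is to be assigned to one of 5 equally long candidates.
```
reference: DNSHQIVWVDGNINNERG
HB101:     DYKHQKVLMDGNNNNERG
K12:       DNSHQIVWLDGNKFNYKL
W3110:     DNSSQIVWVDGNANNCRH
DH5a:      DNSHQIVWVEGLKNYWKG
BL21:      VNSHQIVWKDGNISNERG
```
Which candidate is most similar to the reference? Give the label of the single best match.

BL21

Hamming distances to reference — HB101: 6; K12: 6; W3110: 4; DH5a: 6; BL21: 3.
Smallest is BL21 with 3 mismatches.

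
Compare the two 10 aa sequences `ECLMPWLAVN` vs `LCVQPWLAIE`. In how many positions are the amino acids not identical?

Comparing position by position, 5 positions differ: 1 (E/L), 3 (L/V), 4 (M/Q), 9 (V/I), 10 (N/E).

5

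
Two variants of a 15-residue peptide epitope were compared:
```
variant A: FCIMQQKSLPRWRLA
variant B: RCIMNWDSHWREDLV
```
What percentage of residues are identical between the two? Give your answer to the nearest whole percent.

9 positions differ (1, 5, 6, 7, 9, 10, 12, 13, 15), so 6 of 15 match: 6/15 = 40%.

40%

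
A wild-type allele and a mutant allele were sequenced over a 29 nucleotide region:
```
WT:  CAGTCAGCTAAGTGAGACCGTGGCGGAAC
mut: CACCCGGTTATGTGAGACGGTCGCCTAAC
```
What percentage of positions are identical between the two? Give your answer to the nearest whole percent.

9 positions differ (3, 4, 6, 8, 11, 19, 22, 25, 26), so 20 of 29 match: 20/29 = 68.97%.

69%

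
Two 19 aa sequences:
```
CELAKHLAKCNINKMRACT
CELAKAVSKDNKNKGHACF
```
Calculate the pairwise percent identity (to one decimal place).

Mismatches at positions 6, 7, 8, 10, 12, 15, 16, 19 (1-based): 8 of 19.
Identical positions: 11/19 = 57.89% → 57.9%.

57.9%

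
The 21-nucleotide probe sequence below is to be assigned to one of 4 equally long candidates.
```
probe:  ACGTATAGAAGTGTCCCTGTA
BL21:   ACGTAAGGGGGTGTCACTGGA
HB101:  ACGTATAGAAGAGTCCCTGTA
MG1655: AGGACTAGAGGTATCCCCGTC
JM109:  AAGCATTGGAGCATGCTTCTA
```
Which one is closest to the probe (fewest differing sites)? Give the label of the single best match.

BL21 differs at 6 sites; HB101 differs at 1 site; MG1655 differs at 7 sites; JM109 differs at 9 sites. The closest is HB101.

HB101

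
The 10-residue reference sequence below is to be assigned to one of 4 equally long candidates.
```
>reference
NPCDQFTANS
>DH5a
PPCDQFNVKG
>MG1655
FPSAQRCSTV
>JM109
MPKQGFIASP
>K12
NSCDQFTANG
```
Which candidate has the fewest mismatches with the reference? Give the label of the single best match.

Hamming distances to reference — DH5a: 5; MG1655: 8; JM109: 7; K12: 2.
Smallest is K12 with 2 mismatches.

K12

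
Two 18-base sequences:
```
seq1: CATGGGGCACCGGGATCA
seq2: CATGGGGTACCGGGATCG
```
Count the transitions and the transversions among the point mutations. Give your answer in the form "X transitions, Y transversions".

Transitions (purine↔purine or pyrimidine↔pyrimidine): 8 C→T, 18 A→G.
Transversions (purine↔pyrimidine): none.

2 transitions, 0 transversions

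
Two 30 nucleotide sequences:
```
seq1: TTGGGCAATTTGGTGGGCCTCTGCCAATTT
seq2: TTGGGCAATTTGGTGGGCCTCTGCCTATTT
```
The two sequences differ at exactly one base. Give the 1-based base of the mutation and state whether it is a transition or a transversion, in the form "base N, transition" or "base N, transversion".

base 26, transversion

The sequences differ only at base 26: A→T (purine→pyrimidine), a transversion.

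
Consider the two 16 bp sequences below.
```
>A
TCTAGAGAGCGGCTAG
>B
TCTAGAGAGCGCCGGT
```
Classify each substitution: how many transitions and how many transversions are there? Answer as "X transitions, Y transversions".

Transitions (purine↔purine or pyrimidine↔pyrimidine): 15 A→G.
Transversions (purine↔pyrimidine): 12 G→C, 14 T→G, 16 G→T.

1 transition, 3 transversions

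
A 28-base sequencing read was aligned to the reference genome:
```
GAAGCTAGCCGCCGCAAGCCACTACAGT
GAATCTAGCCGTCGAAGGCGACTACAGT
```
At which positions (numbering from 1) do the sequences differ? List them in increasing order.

4, 12, 15, 17, 20

Scanning 1-based: 4: G/T; 12: C/T; 15: C/A; 17: A/G; 20: C/G.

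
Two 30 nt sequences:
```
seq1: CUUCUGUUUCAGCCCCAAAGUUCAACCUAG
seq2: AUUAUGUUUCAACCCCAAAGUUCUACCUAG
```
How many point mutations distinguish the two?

The sequences differ at bases 1, 4, 12, 24 (1-based) — 4 in total.

4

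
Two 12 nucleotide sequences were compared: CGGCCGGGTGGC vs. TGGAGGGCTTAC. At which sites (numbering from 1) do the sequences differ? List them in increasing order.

Scanning 1-based: 1: C/T; 4: C/A; 5: C/G; 8: G/C; 10: G/T; 11: G/A.

1, 4, 5, 8, 10, 11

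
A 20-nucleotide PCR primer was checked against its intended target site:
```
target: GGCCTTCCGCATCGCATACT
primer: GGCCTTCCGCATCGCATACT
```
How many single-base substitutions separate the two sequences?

No positions differ; the sequences are identical.

0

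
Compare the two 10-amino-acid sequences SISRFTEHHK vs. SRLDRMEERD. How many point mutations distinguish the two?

8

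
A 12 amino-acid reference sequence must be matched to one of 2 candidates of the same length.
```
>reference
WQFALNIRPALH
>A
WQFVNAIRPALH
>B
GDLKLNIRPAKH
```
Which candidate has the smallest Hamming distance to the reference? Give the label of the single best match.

Hamming distances to reference — A: 3; B: 5.
Smallest is A with 3 mismatches.

A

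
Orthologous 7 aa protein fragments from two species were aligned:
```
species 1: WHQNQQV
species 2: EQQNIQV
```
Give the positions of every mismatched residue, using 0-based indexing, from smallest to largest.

Scanning 0-based: 0: W/E; 1: H/Q; 4: Q/I.

0, 1, 4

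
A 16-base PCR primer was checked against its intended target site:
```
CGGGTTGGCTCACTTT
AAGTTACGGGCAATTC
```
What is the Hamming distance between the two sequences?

Comparing position by position, 9 sites differ: 1 (C/A), 2 (G/A), 4 (G/T), 6 (T/A), 7 (G/C), 9 (C/G), 10 (T/G), 13 (C/A), 16 (T/C).

9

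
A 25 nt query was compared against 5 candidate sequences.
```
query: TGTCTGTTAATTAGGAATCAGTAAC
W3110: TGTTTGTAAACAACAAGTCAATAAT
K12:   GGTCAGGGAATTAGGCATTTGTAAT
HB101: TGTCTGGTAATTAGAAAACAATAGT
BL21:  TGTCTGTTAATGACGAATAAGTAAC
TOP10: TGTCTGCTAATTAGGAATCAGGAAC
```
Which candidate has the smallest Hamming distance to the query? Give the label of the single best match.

TOP10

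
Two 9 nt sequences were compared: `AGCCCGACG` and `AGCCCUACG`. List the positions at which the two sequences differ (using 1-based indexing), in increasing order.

6

Scanning 1-based: 6: G/U.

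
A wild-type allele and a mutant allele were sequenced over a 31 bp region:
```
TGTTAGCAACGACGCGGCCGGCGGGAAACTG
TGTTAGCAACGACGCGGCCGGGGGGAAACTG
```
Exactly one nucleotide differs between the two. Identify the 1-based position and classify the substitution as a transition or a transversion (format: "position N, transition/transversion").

position 22, transversion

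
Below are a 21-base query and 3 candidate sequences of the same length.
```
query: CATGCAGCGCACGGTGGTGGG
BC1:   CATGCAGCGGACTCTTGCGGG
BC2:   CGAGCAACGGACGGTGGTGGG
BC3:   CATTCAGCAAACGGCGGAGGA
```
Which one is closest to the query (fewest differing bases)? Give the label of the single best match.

BC2

Hamming distances to query — BC1: 5; BC2: 4; BC3: 6.
Smallest is BC2 with 4 mismatches.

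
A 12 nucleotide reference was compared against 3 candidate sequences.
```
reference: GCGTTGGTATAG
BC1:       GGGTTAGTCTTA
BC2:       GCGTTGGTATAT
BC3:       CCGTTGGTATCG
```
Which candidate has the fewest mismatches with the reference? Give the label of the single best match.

Hamming distances to reference — BC1: 5; BC2: 1; BC3: 2.
Smallest is BC2 with 1 mismatch.

BC2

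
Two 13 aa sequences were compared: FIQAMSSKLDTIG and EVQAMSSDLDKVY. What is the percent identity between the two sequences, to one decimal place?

53.8%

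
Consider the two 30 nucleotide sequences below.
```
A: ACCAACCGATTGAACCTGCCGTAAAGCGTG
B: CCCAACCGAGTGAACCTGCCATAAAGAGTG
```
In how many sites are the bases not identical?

4

Mismatches (1-based): site 1: A→C; site 10: T→G; site 21: G→A; site 27: C→A.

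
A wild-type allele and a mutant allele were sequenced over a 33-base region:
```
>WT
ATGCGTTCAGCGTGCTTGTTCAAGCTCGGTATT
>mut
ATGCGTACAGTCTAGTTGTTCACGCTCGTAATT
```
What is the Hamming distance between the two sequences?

8

Comparing position by position, 8 sites differ: 7 (T/A), 11 (C/T), 12 (G/C), 14 (G/A), 15 (C/G), 23 (A/C), 29 (G/T), 30 (T/A).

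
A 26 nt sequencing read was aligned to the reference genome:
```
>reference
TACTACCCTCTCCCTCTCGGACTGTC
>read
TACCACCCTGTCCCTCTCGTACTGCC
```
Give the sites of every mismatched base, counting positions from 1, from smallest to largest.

4, 10, 20, 25

Differences at site 4 (T→C), site 10 (C→G), site 20 (G→T), site 25 (T→C).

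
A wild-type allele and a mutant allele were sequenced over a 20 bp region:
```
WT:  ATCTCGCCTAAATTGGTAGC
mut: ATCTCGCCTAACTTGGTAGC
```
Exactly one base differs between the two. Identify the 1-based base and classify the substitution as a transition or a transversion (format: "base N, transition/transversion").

base 12, transversion

The sequences differ only at base 12: A→C (purine→pyrimidine), a transversion.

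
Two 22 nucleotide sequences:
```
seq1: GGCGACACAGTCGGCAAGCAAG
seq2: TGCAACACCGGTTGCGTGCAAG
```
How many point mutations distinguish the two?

Comparing position by position, 8 sites differ: 1 (G/T), 4 (G/A), 9 (A/C), 11 (T/G), 12 (C/T), 13 (G/T), 16 (A/G), 17 (A/T).

8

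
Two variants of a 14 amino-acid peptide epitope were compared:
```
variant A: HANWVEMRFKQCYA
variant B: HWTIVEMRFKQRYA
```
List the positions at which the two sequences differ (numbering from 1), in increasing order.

2, 3, 4, 12

Scanning 1-based: 2: A/W; 3: N/T; 4: W/I; 12: C/R.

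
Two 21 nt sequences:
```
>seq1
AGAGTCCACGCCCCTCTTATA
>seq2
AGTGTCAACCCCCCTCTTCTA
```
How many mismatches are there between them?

4

The sequences differ at positions 3, 7, 10, 19 (1-based) — 4 in total.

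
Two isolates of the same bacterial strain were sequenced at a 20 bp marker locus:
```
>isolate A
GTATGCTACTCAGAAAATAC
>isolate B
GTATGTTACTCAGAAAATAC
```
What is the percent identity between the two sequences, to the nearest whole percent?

1 position differs (6), so 19 of 20 match: 19/20 = 95%.

95%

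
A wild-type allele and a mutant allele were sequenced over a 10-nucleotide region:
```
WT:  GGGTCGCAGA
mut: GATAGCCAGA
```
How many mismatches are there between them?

5

Comparing position by position, 5 sites differ: 2 (G/A), 3 (G/T), 4 (T/A), 5 (C/G), 6 (G/C).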